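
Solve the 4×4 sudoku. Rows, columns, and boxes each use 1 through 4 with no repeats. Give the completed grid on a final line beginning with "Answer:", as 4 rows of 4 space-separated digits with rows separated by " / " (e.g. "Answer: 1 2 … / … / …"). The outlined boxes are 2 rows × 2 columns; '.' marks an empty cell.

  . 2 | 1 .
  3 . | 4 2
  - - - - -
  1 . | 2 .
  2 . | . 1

Step 1. [r4c2∈{3,4}] 4 has one home in row 4: r4c2, so r4c2=4.
Step 2. [r3c2∈{3}] r3c2's peers cover all but 3 ⇒ r3c2=3.
Step 3. [r1c1∈{4}] nothing but 4 survives at r1c1 ⇒ r1c1=4.
Step 4. [r3c4∈{4}] r3c4 has the single candidate 4 ⇒ r3c4=4.
Step 5. [r4c3∈{3}] r4c3's peers cover all but 3. So r4c3=3.
Step 6. [r2c2∈{1}] only 1 remains possible at r2c2. So r2c2=1.
Step 7. [r1c4∈{3}] r1c4 has the single candidate 3. So r1c4=3.

Answer: 4 2 1 3 / 3 1 4 2 / 1 3 2 4 / 2 4 3 1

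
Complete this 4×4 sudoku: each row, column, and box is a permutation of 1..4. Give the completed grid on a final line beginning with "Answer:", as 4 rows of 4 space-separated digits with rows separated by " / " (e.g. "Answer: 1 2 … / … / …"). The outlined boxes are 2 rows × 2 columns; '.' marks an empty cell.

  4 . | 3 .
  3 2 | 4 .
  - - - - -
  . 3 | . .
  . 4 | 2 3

Step 1. [r2c4∈{1}] nothing but 1 survives at r2c4 ⇒ r2c4=1.
Step 2. [r4c1∈{1}] r4c1 is down to just 1. So r4c1=1.
Step 3. [r1c4∈{2}] nothing but 2 survives at r1c4, so r1c4=2.
Step 4. [r1c2∈{1}] r1c2 has the single candidate 1 ⇒ r1c2=1.
Step 5. [r3c3∈{1}] nothing but 1 survives at r3c3. So r3c3=1.
Step 6. [r3c1∈{2}] r3c1 is down to just 2. So r3c1=2.
Step 7. [r3c4∈{4}] r3c4 is down to just 4, so r3c4=4.

Answer: 4 1 3 2 / 3 2 4 1 / 2 3 1 4 / 1 4 2 3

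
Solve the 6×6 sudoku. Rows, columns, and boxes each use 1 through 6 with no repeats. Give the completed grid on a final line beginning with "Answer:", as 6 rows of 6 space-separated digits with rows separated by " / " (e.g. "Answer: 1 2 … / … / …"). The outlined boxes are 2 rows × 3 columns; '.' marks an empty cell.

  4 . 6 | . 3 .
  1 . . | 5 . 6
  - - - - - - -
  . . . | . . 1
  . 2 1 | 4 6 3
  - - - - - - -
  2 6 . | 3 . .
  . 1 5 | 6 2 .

Step 1. [r3c2∈{3,4,5}] across col 2, 4 lands solely at r3c2 ⇒ r3c2=4.
Step 2. [r3c1∈{3,5,6}] across row 3, 6 lands solely at r3c1 ⇒ r3c1=6.
Step 3. [r5c5∈{1,4,5}] in row 5, 1 fits only at r5c5, so r5c5=1.
Step 4. [r1c6∈{2}] nothing but 2 survives at r1c6, so r1c6=2.
Step 5. [r3c3∈{3}] only 3 remains possible at r3c3, so r3c3=3.
Step 6. [r5c3∈{4}] r5c3 is down to just 4. So r5c3=4.
Step 7. [r6c1∈{3}] only 3 remains possible at r6c1 ⇒ r6c1=3.
Step 8. [r4c1∈{5}] r4c1 is down to just 5 ⇒ r4c1=5.
Step 9. [r2c2∈{3}] r2c2's peers cover all but 3, so r2c2=3.
Step 10. [r1c2∈{5}] r1c2 is down to just 5, so r1c2=5.
Step 11. [r3c5∈{5}] r3c5 has the single candidate 5, so r3c5=5.
Step 12. [r6c6∈{4}] only 4 remains possible at r6c6 ⇒ r6c6=4.
Step 13. [r2c3∈{2}] r2c3's peers cover all but 2, so r2c3=2.
Step 14. [r5c6∈{5}] r5c6 has the single candidate 5 ⇒ r5c6=5.
Step 15. [r1c4∈{1}] r1c4 is down to just 1, so r1c4=1.
Step 16. [r3c4∈{2}] r3c4 has the single candidate 2, so r3c4=2.
Step 17. [r2c5∈{4}] r2c5 has the single candidate 4, so r2c5=4.

Answer: 4 5 6 1 3 2 / 1 3 2 5 4 6 / 6 4 3 2 5 1 / 5 2 1 4 6 3 / 2 6 4 3 1 5 / 3 1 5 6 2 4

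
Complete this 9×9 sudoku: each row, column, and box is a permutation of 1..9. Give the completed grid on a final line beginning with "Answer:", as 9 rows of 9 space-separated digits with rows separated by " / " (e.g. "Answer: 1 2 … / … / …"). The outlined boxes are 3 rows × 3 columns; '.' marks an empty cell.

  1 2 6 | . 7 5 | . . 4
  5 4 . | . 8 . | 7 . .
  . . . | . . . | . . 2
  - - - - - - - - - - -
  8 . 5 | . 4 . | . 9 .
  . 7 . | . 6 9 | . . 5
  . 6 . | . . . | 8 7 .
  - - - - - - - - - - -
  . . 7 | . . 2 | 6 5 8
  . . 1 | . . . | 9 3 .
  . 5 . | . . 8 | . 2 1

Step 1. [r6c9∈{3}] r6c9 is down to just 3. So r6c9=3.
Step 2. [r6c5∈{1,2,5}] 2 has one home in col 5: r6c5, so r6c5=2.
Step 3. [r9c4∈{3,4,6,7,9}] r9c4 is the only open cell in row 9 admitting 7. So r9c4=7.
Step 4. [r6c6∈{1}] nothing but 1 survives at r6c6, so r6c6=1.
Step 5. [r4c4∈{3}] r4c4's peers cover all but 3 ⇒ r4c4=3.
Step 6. [r9c1∈{3,4,6,9}] across row 9, 6 lands solely at r9c1. So r9c1=6.
Step 7. [r3c3∈{3,8,9}] 8 has one home in col 3: r3c3 ⇒ r3c3=8.
Step 8. [r5c3∈{2,3,4}] r5c3 is the only open cell in col 3 admitting 2. So r5c3=2.
Step 9. [r1c4∈{9}] nothing but 9 survives at r1c4, so r1c4=9.
Step 10. [r5c1∈{3,4}] row 5 places 3 nowhere but r5c1, so r5c1=3.
Step 11. [r2c4∈{1,2,6}] 2 has one home in row 2: r2c4. So r2c4=2.
Step 12. [r2c8∈{1,6}] in row 2, 1 fits only at r2c8 ⇒ r2c8=1.
Step 13. [r3c8∈{6}] only 6 remains possible at r3c8. So r3c8=6.
Step 14. [r8c4∈{4,5,6}] in col 4, 6 fits only at r8c4. So r8c4=6.
Step 15. [r8c6∈{4}] r8c6's peers cover all but 4 ⇒ r8c6=4.
Step 16. [r3c6∈{3}] only 3 remains possible at r3c6 ⇒ r3c6=3.
Step 17. [r7c1∈{4,9}] in row 7, 4 fits only at r7c1, so r7c1=4.
Step 18. [r7c2∈{3,9}] in col 2, 3 fits only at r7c2. So r7c2=3.
Step 19. [r9c3∈{9}] nothing but 9 survives at r9c3 ⇒ r9c3=9.
Step 20. [r5c7∈{1,4}] 1 has one home in row 5: r5c7 ⇒ r5c7=1.
Step 21. [r7c4∈{1}] only 1 remains possible at r7c4, so r7c4=1.
Step 22. [r3c1∈{7,9}] in row 3, 7 fits only at r3c1, so r3c1=7.
Step 23. [r4c7∈{2}] r4c7 has the single candidate 2, so r4c7=2.
Step 24. [r5c4∈{8}] only 8 remains possible at r5c4, so r5c4=8.
Step 25. [r2c6∈{6}] only 6 remains possible at r2c6. So r2c6=6.
Step 26. [r8c2∈{8}] only 8 remains possible at r8c2, so r8c2=8.
Step 27. [r6c3∈{4}] r6c3 has the single candidate 4, so r6c3=4.
Step 28. [r4c6∈{7}] r4c6's peers cover all but 7, so r4c6=7.
Step 29. [r1c8∈{8}] r1c8 is down to just 8, so r1c8=8.
Step 30. [r2c9∈{9}] r2c9's peers cover all but 9, so r2c9=9.
Step 31. [r3c4∈{4}] only 4 remains possible at r3c4, so r3c4=4.
Step 32. [r5c8∈{4}] r5c8 is down to just 4 ⇒ r5c8=4.
Step 33. [r3c2∈{9}] nothing but 9 survives at r3c2. So r3c2=9.
Step 34. [r3c5∈{1}] r3c5's peers cover all but 1, so r3c5=1.
Step 35. [r4c9∈{6}] nothing but 6 survives at r4c9, so r4c9=6.
Step 36. [r6c4∈{5}] r6c4's peers cover all but 5. So r6c4=5.
Step 37. [r2c3∈{3}] only 3 remains possible at r2c3 ⇒ r2c3=3.
Step 38. [r1c7∈{3}] nothing but 3 survives at r1c7, so r1c7=3.
Step 39. [r8c1∈{2}] nothing but 2 survives at r8c1. So r8c1=2.
Step 40. [r6c1∈{9}] r6c1 is down to just 9, so r6c1=9.
Step 41. [r4c2∈{1}] only 1 remains possible at r4c2. So r4c2=1.
Step 42. [r9c7∈{4}] r9c7 has the single candidate 4, so r9c7=4.
Step 43. [r3c7∈{5}] r3c7 is down to just 5, so r3c7=5.
Step 44. [r9c5∈{3}] nothing but 3 survives at r9c5, so r9c5=3.
Step 45. [r7c5∈{9}] only 9 remains possible at r7c5, so r7c5=9.
Step 46. [r8c9∈{7}] only 7 remains possible at r8c9 ⇒ r8c9=7.
Step 47. [r8c5∈{5}] r8c5's peers cover all but 5, so r8c5=5.

Answer: 1 2 6 9 7 5 3 8 4 / 5 4 3 2 8 6 7 1 9 / 7 9 8 4 1 3 5 6 2 / 8 1 5 3 4 7 2 9 6 / 3 7 2 8 6 9 1 4 5 / 9 6 4 5 2 1 8 7 3 / 4 3 7 1 9 2 6 5 8 / 2 8 1 6 5 4 9 3 7 / 6 5 9 7 3 8 4 2 1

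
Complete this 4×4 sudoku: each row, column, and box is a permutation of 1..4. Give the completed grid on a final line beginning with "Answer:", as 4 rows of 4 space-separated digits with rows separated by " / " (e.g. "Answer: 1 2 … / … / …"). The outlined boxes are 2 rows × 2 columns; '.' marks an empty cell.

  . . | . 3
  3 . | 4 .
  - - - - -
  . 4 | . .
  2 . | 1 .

Step 1. [r1c3∈{2}] r1c3's peers cover all but 2. So r1c3=2.
Step 2. [r1c2∈{1}] r1c2's peers cover all but 1 ⇒ r1c2=1.
Step 3. [r4c4∈{4}] r4c4's peers cover all but 4. So r4c4=4.
Step 4. [r2c2∈{2}] r2c2 is down to just 2, so r2c2=2.
Step 5. [r3c1∈{1}] r3c1 is down to just 1. So r3c1=1.
Step 6. [r4c2∈{3}] r4c2's peers cover all but 3, so r4c2=3.
Step 7. [r1c1∈{4}] only 4 remains possible at r1c1, so r1c1=4.
Step 8. [r3c4∈{2}] r3c4 is down to just 2 ⇒ r3c4=2.
Step 9. [r3c3∈{3}] r3c3 is down to just 3. So r3c3=3.
Step 10. [r2c4∈{1}] r2c4 has the single candidate 1. So r2c4=1.

Answer: 4 1 2 3 / 3 2 4 1 / 1 4 3 2 / 2 3 1 4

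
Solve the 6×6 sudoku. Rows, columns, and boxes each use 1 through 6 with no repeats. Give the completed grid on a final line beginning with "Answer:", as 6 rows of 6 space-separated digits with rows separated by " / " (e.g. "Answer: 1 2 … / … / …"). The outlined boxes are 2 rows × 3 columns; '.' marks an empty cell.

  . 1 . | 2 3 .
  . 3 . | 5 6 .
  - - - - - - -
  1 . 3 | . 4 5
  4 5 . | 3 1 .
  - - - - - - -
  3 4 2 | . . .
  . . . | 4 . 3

Step 1. [r4c3∈{6}] r4c3 has the single candidate 6, so r4c3=6.
Step 2. [r1c6∈{4}] only 4 remains possible at r1c6, so r1c6=4.
Step 3. [r5c6∈{1,6}] 6 has one home in col 6: r5c6, so r5c6=6.
Step 4. [r1c1∈{5,6}] r1c1 is the only open cell in row 1 admitting 6. So r1c1=6.
Step 5. [r6c1∈{5}] nothing but 5 survives at r6c1 ⇒ r6c1=5.
Step 6. [r6c5∈{2}] r6c5's peers cover all but 2, so r6c5=2.
Step 7. [r5c4∈{1}] r5c4 has the single candidate 1, so r5c4=1.
Step 8. [r2c6∈{1}] nothing but 1 survives at r2c6 ⇒ r2c6=1.
Step 9. [r3c4∈{6}] nothing but 6 survives at r3c4 ⇒ r3c4=6.
Step 10. [r2c3∈{4}] r2c3 is down to just 4. So r2c3=4.
Step 11. [r6c3∈{1}] r6c3 is down to just 1 ⇒ r6c3=1.
Step 12. [r5c5∈{5}] r5c5 is down to just 5. So r5c5=5.
Step 13. [r3c2∈{2}] only 2 remains possible at r3c2. So r3c2=2.
Step 14. [r4c6∈{2}] r4c6's peers cover all but 2, so r4c6=2.
Step 15. [r6c2∈{6}] only 6 remains possible at r6c2, so r6c2=6.
Step 16. [r2c1∈{2}] r2c1 has the single candidate 2 ⇒ r2c1=2.
Step 17. [r1c3∈{5}] r1c3 has the single candidate 5 ⇒ r1c3=5.

Answer: 6 1 5 2 3 4 / 2 3 4 5 6 1 / 1 2 3 6 4 5 / 4 5 6 3 1 2 / 3 4 2 1 5 6 / 5 6 1 4 2 3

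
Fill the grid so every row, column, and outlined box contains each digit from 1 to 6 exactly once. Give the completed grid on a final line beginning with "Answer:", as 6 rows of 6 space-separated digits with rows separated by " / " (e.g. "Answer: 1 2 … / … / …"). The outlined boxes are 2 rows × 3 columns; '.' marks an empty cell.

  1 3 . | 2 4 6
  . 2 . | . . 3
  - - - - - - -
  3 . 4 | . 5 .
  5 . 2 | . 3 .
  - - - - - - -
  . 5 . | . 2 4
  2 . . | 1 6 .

Step 1. [r5c3∈{1,3,6}] 1 has one home in row 5: r5c3 ⇒ r5c3=1.
Step 2. [r2c3∈{5,6}] r2c3 is the only open cell in col 3 admitting 6 ⇒ r2c3=6.
Step 3. [r3c4∈{6}] only 6 remains possible at r3c4, so r3c4=6.
Step 4. [r3c2∈{1}] r3c2 has the single candidate 1, so r3c2=1.
Step 5. [r6c2∈{4}] only 4 remains possible at r6c2, so r6c2=4.
Step 6. [r2c1∈{4}] r2c1's peers cover all but 4. So r2c1=4.
Step 7. [r2c4∈{5}] r2c4 is down to just 5, so r2c4=5.
Step 8. [r5c1∈{6}] r5c1 has the single candidate 6, so r5c1=6.
Step 9. [r4c2∈{6}] r4c2 is down to just 6, so r4c2=6.
Step 10. [r2c5∈{1}] r2c5's peers cover all but 1 ⇒ r2c5=1.
Step 11. [r3c6∈{2}] r3c6's peers cover all but 2. So r3c6=2.
Step 12. [r6c3∈{3}] r6c3's peers cover all but 3. So r6c3=3.
Step 13. [r5c4∈{3}] r5c4 has the single candidate 3. So r5c4=3.
Step 14. [r1c3∈{5}] r1c3 has the single candidate 5, so r1c3=5.
Step 15. [r4c6∈{1}] only 1 remains possible at r4c6. So r4c6=1.
Step 16. [r6c6∈{5}] r6c6 has the single candidate 5 ⇒ r6c6=5.
Step 17. [r4c4∈{4}] nothing but 4 survives at r4c4, so r4c4=4.

Answer: 1 3 5 2 4 6 / 4 2 6 5 1 3 / 3 1 4 6 5 2 / 5 6 2 4 3 1 / 6 5 1 3 2 4 / 2 4 3 1 6 5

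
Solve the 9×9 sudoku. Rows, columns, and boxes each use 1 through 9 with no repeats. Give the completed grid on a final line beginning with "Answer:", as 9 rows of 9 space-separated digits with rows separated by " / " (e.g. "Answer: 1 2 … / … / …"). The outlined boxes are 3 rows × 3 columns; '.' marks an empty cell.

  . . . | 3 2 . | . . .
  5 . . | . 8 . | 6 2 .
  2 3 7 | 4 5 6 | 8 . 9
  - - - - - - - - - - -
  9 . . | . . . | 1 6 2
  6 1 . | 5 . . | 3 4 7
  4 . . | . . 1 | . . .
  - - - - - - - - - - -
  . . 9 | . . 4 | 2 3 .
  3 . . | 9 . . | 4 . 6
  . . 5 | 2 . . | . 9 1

Step 1. [r9c7∈{7}] nothing but 7 survives at r9c7. So r9c7=7.
Step 2. [r9c1∈{8}] nothing but 8 survives at r9c1. So r9c1=8.
Step 3. [r7c1∈{1,7}] col 1 places 7 nowhere but r7c1. So r7c1=7.
Step 4. [r1c3∈{1,4,6,8}] col 3 places 6 nowhere but r1c3, so r1c3=6.
Step 5. [r2c3∈{1,4}] in col 3, 4 fits only at r2c3, so r2c3=4.
Step 6. [r7c9∈{5,8}] in row 7, 5 fits only at r7c9, so r7c9=5.
Step 7. [r7c4∈{1,6,8}] across row 7, 8 lands solely at r7c4, so r7c4=8.
Step 8. [r4c4∈{7}] r4c4's peers cover all but 7. So r4c4=7.
Step 9. [r2c6∈{7,9}] in row 2, 7 fits only at r2c6. So r2c6=7.
Step 10. [r6c2∈{2,5,7,8}] 7 has one home in row 6: r6c2. So r6c2=7.
Step 11. [r6c3∈{2,3,8}] across row 6, 2 lands solely at r6c3. So r6c3=2.
Step 12. [r6c5∈{3,6,9}] r6c5 is the only open cell in row 6 admitting 3. So r6c5=3.
Step 13. [r4c6∈{8}] nothing but 8 survives at r4c6. So r4c6=8.
Step 14. [r7c2∈{6}] r7c2 is down to just 6. So r7c2=6.
Step 15. [r1c8∈{1,5,7}] in row 1, 7 fits only at r1c8 ⇒ r1c8=7.
Step 16. [r1c6∈{9}] nothing but 9 survives at r1c6 ⇒ r1c6=9.
Step 17. [r6c8∈{5,8}] col 8 places 5 nowhere but r6c8, so r6c8=5.
Step 18. [r8c5∈{1,7}] in row 8, 7 fits only at r8c5. So r8c5=7.
Step 19. [r5c5∈{9}] r5c5 has the single candidate 9, so r5c5=9.
Step 20. [r9c2∈{4}] r9c2 has the single candidate 4 ⇒ r9c2=4.
Step 21. [r8c3∈{1}] r8c3 has the single candidate 1, so r8c3=1.
Step 22. [r6c4∈{6}] r6c4 has the single candidate 6, so r6c4=6.
Step 23. [r2c2∈{9}] nothing but 9 survives at r2c2 ⇒ r2c2=9.
Step 24. [r1c9∈{4}] r1c9 is down to just 4. So r1c9=4.
Step 25. [r5c6∈{2}] r5c6's peers cover all but 2 ⇒ r5c6=2.
Step 26. [r9c5∈{6}] r9c5 has the single candidate 6. So r9c5=6.
Step 27. [r8c6∈{5}] r8c6 is down to just 5. So r8c6=5.
Step 28. [r9c6∈{3}] r9c6 has the single candidate 3 ⇒ r9c6=3.
Step 29. [r1c7∈{5}] r1c7's peers cover all but 5 ⇒ r1c7=5.
Step 30. [r2c9∈{3}] r2c9's peers cover all but 3 ⇒ r2c9=3.
Step 31. [r1c1∈{1}] nothing but 1 survives at r1c1 ⇒ r1c1=1.
Step 32. [r8c8∈{8}] r8c8 has the single candidate 8. So r8c8=8.
Step 33. [r4c3∈{3}] nothing but 3 survives at r4c3 ⇒ r4c3=3.
Step 34. [r8c2∈{2}] r8c2 has the single candidate 2, so r8c2=2.
Step 35. [r6c9∈{8}] only 8 remains possible at r6c9. So r6c9=8.
Step 36. [r1c2∈{8}] nothing but 8 survives at r1c2 ⇒ r1c2=8.
Step 37. [r6c7∈{9}] r6c7's peers cover all but 9. So r6c7=9.
Step 38. [r2c4∈{1}] r2c4 has the single candidate 1, so r2c4=1.
Step 39. [r5c3∈{8}] r5c3 is down to just 8 ⇒ r5c3=8.
Step 40. [r7c5∈{1}] only 1 remains possible at r7c5. So r7c5=1.
Step 41. [r4c2∈{5}] only 5 remains possible at r4c2. So r4c2=5.
Step 42. [r4c5∈{4}] r4c5's peers cover all but 4 ⇒ r4c5=4.
Step 43. [r3c8∈{1}] r3c8 has the single candidate 1 ⇒ r3c8=1.

Answer: 1 8 6 3 2 9 5 7 4 / 5 9 4 1 8 7 6 2 3 / 2 3 7 4 5 6 8 1 9 / 9 5 3 7 4 8 1 6 2 / 6 1 8 5 9 2 3 4 7 / 4 7 2 6 3 1 9 5 8 / 7 6 9 8 1 4 2 3 5 / 3 2 1 9 7 5 4 8 6 / 8 4 5 2 6 3 7 9 1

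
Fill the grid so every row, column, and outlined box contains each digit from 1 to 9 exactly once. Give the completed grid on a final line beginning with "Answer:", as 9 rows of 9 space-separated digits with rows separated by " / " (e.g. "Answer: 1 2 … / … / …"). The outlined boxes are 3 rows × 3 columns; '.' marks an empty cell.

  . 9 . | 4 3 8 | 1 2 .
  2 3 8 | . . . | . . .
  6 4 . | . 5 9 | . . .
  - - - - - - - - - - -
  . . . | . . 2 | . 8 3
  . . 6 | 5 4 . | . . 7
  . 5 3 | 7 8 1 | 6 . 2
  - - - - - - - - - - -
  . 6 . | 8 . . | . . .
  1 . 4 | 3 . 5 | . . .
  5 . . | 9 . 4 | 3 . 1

Step 1. [r7c6∈{7}] nothing but 7 survives at r7c6 ⇒ r7c6=7.
Step 2. [r5c7∈{9}] r5c7 is down to just 9 ⇒ r5c7=9.
Step 3. [r9c2∈{2,7,8}] row 9 places 8 nowhere but r9c2, so r9c2=8.
Step 4. [r6c1∈{4,9}] across row 6, 9 lands solely at r6c1 ⇒ r6c1=9.
Step 5. [r2c6∈{6}] only 6 remains possible at r2c6. So r2c6=6.
Step 6. [r1c1∈{7}] only 7 remains possible at r1c1 ⇒ r1c1=7.
Step 7. [r6c8∈{4}] nothing but 4 survives at r6c8 ⇒ r6c8=4.
Step 8. [r2c5∈{1,7}] across col 5, 7 lands solely at r2c5. So r2c5=7.
Step 9. [r7c3∈{2,9}] in col 3, 9 fits only at r7c3 ⇒ r7c3=9.
Step 10. [r7c8∈{5}] only 5 remains possible at r7c8 ⇒ r7c8=5.
Step 11. [r9c3∈{2,7}] in col 3, 2 fits only at r9c3, so r9c3=2.
Step 12. [r9c8∈{6,7}] 7 has one home in row 9: r9c8, so r9c8=7.
Step 13. [r8c8∈{6,9}] r8c8 is the only open cell in col 8 admitting 6 ⇒ r8c8=6.
Step 14. [r8c9∈{8,9}] r8c9 is the only open cell in row 8 admitting 9, so r8c9=9.
Step 15. [r4c3∈{1,7}] col 3 places 7 nowhere but r4c3 ⇒ r4c3=7.
Step 16. [r7c9∈{4}] only 4 remains possible at r7c9 ⇒ r7c9=4.
Step 17. [r8c5∈{2}] only 2 remains possible at r8c5, so r8c5=2.
Step 18. [r2c9∈{5}] r2c9's peers cover all but 5. So r2c9=5.
Step 19. [r8c7∈{8}] r8c7 has the single candidate 8 ⇒ r8c7=8.
Step 20. [r2c4∈{1}] r2c4's peers cover all but 1, so r2c4=1.
Step 21. [r9c5∈{6}] r9c5 is down to just 6. So r9c5=6.
Step 22. [r4c2∈{1}] nothing but 1 survives at r4c2, so r4c2=1.
Step 23. [r8c2∈{7}] only 7 remains possible at r8c2, so r8c2=7.
Step 24. [r7c5∈{1}] r7c5 is down to just 1, so r7c5=1.
Step 25. [r1c9∈{6}] r1c9 is down to just 6, so r1c9=6.
Step 26. [r3c7∈{7}] only 7 remains possible at r3c7. So r3c7=7.
Step 27. [r1c3∈{5}] r1c3 is down to just 5 ⇒ r1c3=5.
Step 28. [r3c3∈{1}] only 1 remains possible at r3c3 ⇒ r3c3=1.
Step 29. [r7c7∈{2}] nothing but 2 survives at r7c7, so r7c7=2.
Step 30. [r4c1∈{4}] r4c1 has the single candidate 4 ⇒ r4c1=4.
Step 31. [r4c4∈{6}] nothing but 6 survives at r4c4. So r4c4=6.
Step 32. [r4c5∈{9}] only 9 remains possible at r4c5 ⇒ r4c5=9.
Step 33. [r3c9∈{8}] r3c9 has the single candidate 8. So r3c9=8.
Step 34. [r4c7∈{5}] only 5 remains possible at r4c7 ⇒ r4c7=5.
Step 35. [r5c2∈{2}] only 2 remains possible at r5c2. So r5c2=2.
Step 36. [r3c4∈{2}] only 2 remains possible at r3c4, so r3c4=2.
Step 37. [r2c7∈{4}] only 4 remains possible at r2c7. So r2c7=4.
Step 38. [r3c8∈{3}] r3c8 has the single candidate 3. So r3c8=3.
Step 39. [r2c8∈{9}] r2c8's peers cover all but 9. So r2c8=9.
Step 40. [r5c8∈{1}] only 1 remains possible at r5c8, so r5c8=1.
Step 41. [r5c6∈{3}] r5c6 has the single candidate 3 ⇒ r5c6=3.
Step 42. [r5c1∈{8}] r5c1 has the single candidate 8 ⇒ r5c1=8.
Step 43. [r7c1∈{3}] r7c1's peers cover all but 3 ⇒ r7c1=3.

Answer: 7 9 5 4 3 8 1 2 6 / 2 3 8 1 7 6 4 9 5 / 6 4 1 2 5 9 7 3 8 / 4 1 7 6 9 2 5 8 3 / 8 2 6 5 4 3 9 1 7 / 9 5 3 7 8 1 6 4 2 / 3 6 9 8 1 7 2 5 4 / 1 7 4 3 2 5 8 6 9 / 5 8 2 9 6 4 3 7 1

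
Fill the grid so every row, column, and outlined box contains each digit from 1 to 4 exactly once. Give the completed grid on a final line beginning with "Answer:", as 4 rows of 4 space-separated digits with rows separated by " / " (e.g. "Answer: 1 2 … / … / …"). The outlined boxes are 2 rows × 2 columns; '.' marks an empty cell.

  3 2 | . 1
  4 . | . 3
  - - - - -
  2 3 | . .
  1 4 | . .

Step 1. [r4c3∈{2,3}] 3 has one home in row 4: r4c3. So r4c3=3.
Step 2. [r3c4∈{4}] r3c4 is down to just 4 ⇒ r3c4=4.
Step 3. [r2c3∈{2}] only 2 remains possible at r2c3, so r2c3=2.
Step 4. [r4c4∈{2}] r4c4's peers cover all but 2. So r4c4=2.
Step 5. [r1c3∈{4}] r1c3's peers cover all but 4. So r1c3=4.
Step 6. [r2c2∈{1}] r2c2 is down to just 1 ⇒ r2c2=1.
Step 7. [r3c3∈{1}] r3c3 is down to just 1 ⇒ r3c3=1.

Answer: 3 2 4 1 / 4 1 2 3 / 2 3 1 4 / 1 4 3 2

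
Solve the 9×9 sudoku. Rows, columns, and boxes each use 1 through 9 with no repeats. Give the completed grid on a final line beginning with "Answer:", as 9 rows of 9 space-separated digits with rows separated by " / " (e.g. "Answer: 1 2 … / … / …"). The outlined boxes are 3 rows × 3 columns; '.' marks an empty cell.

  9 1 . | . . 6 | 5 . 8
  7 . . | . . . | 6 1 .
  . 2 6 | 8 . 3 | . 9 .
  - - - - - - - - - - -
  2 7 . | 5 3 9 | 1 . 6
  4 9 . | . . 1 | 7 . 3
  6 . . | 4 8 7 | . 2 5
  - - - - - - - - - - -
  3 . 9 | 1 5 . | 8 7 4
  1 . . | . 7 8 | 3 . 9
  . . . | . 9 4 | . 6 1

Step 1. [r4c3∈{8}] r4c3 is down to just 8 ⇒ r4c3=8.
Step 2. [r2c2∈{3,4,5,8}] r2c2 is the only open cell in row 2 admitting 8 ⇒ r2c2=8.
Step 3. [r2c3∈{3,4,5}] row 2 places 3 nowhere but r2c3. So r2c3=3.
Step 4. [r9c2∈{5}] nothing but 5 survives at r9c2 ⇒ r9c2=5.
Step 5. [r2c9∈{2}] nothing but 2 survives at r2c9, so r2c9=2.
Step 6. [r1c3∈{4}] r1c3 has the single candidate 4. So r1c3=4.
Step 7. [r8c4∈{2,6}] in box 8, 6 fits only at r8c4 ⇒ r8c4=6.
Step 8. [r5c4∈{2}] r5c4 is down to just 2, so r5c4=2.
Step 9. [r3c7∈{4}] r3c7 is down to just 4, so r3c7=4.
Step 10. [r8c3∈{2}] nothing but 2 survives at r8c3, so r8c3=2.
Step 11. [r1c5∈{2}] nothing but 2 survives at r1c5. So r1c5=2.
Step 12. [r7c2∈{6}] r7c2 is down to just 6 ⇒ r7c2=6.
Step 13. [r6c7∈{9}] r6c7's peers cover all but 9. So r6c7=9.
Step 14. [r8c8∈{5}] nothing but 5 survives at r8c8 ⇒ r8c8=5.
Step 15. [r6c2∈{3}] r6c2's peers cover all but 3, so r6c2=3.
Step 16. [r1c8∈{3}] nothing but 3 survives at r1c8, so r1c8=3.
Step 17. [r4c8∈{4}] r4c8 is down to just 4. So r4c8=4.
Step 18. [r8c2∈{4}] r8c2 is down to just 4. So r8c2=4.
Step 19. [r2c5∈{4}] only 4 remains possible at r2c5 ⇒ r2c5=4.
Step 20. [r9c1∈{8}] nothing but 8 survives at r9c1, so r9c1=8.
Step 21. [r1c4∈{7}] r1c4 has the single candidate 7, so r1c4=7.
Step 22. [r5c8∈{8}] r5c8 is down to just 8, so r5c8=8.
Step 23. [r3c1∈{5}] r3c1 has the single candidate 5. So r3c1=5.
Step 24. [r9c4∈{3}] r9c4 has the single candidate 3 ⇒ r9c4=3.
Step 25. [r5c3∈{5}] r5c3's peers cover all but 5 ⇒ r5c3=5.
Step 26. [r7c6∈{2}] r7c6's peers cover all but 2 ⇒ r7c6=2.
Step 27. [r9c7∈{2}] r9c7 has the single candidate 2. So r9c7=2.
Step 28. [r2c4∈{9}] r2c4 is down to just 9 ⇒ r2c4=9.
Step 29. [r9c3∈{7}] nothing but 7 survives at r9c3, so r9c3=7.
Step 30. [r3c9∈{7}] nothing but 7 survives at r3c9. So r3c9=7.
Step 31. [r6c3∈{1}] r6c3's peers cover all but 1 ⇒ r6c3=1.
Step 32. [r3c5∈{1}] nothing but 1 survives at r3c5. So r3c5=1.
Step 33. [r5c5∈{6}] r5c5's peers cover all but 6, so r5c5=6.
Step 34. [r2c6∈{5}] r2c6's peers cover all but 5. So r2c6=5.

Answer: 9 1 4 7 2 6 5 3 8 / 7 8 3 9 4 5 6 1 2 / 5 2 6 8 1 3 4 9 7 / 2 7 8 5 3 9 1 4 6 / 4 9 5 2 6 1 7 8 3 / 6 3 1 4 8 7 9 2 5 / 3 6 9 1 5 2 8 7 4 / 1 4 2 6 7 8 3 5 9 / 8 5 7 3 9 4 2 6 1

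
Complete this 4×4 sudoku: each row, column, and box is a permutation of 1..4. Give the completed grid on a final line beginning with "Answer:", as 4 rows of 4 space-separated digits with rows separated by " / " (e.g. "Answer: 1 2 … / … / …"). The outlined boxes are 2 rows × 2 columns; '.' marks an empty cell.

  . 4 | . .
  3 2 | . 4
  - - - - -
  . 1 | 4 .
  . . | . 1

Step 1. [r3c4∈{2,3}] row 3 places 3 nowhere but r3c4. So r3c4=3.
Step 2. [r1c3∈{1,2,3}] row 1 places 3 nowhere but r1c3, so r1c3=3.
Step 3. [r4c1∈{2,4}] r4c1 is the only open cell in row 4 admitting 4 ⇒ r4c1=4.
Step 4. [r2c3∈{1}] r2c3 is down to just 1 ⇒ r2c3=1.
Step 5. [r1c4∈{2}] r1c4 has the single candidate 2, so r1c4=2.
Step 6. [r1c1∈{1}] nothing but 1 survives at r1c1, so r1c1=1.
Step 7. [r3c1∈{2}] nothing but 2 survives at r3c1, so r3c1=2.
Step 8. [r4c2∈{3}] nothing but 3 survives at r4c2, so r4c2=3.
Step 9. [r4c3∈{2}] nothing but 2 survives at r4c3 ⇒ r4c3=2.

Answer: 1 4 3 2 / 3 2 1 4 / 2 1 4 3 / 4 3 2 1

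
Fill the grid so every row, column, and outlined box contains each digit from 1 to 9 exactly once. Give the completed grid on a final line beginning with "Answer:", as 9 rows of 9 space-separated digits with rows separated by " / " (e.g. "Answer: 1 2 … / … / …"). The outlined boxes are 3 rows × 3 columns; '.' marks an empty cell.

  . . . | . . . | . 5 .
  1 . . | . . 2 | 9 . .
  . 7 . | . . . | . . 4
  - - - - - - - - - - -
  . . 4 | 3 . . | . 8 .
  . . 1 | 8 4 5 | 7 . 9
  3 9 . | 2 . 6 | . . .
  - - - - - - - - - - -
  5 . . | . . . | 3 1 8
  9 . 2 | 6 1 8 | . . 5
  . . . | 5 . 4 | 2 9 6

Step 1. [r6c5∈{7}] r6c5 is down to just 7 ⇒ r6c5=7.
Step 2. [r1c1∈{2,4,6,8}] r1c1 is the only open cell in col 1 admitting 4. So r1c1=4.
Step 3. [r6c3∈{5,8}] r6c3 is the only open cell in row 6 admitting 8. So r6c3=8.
Step 4. [r4c6∈{1,9}] in box 5, 1 fits only at r4c6 ⇒ r4c6=1.
Step 5. [r9c5∈{3}] r9c5 has the single candidate 3, so r9c5=3.
Step 6. [r4c2∈{2,5,6}] box 4 places 5 nowhere but r4c2 ⇒ r4c2=5.
Step 7. [r4c7∈{6}] only 6 remains possible at r4c7, so r4c7=6.
Step 8. [r8c7∈{4}] r8c7 is down to just 4. So r8c7=4.
Step 9. [r5c8∈{2,3}] in row 5, 3 fits only at r5c8, so r5c8=3.
Step 10. [r3c8∈{2,6}] col 8 places 2 nowhere but r3c8. So r3c8=2.
Step 11. [r1c2∈{2,3,6,8}] in row 1, 2 fits only at r1c2 ⇒ r1c2=2.
Step 12. [r2c8∈{6,7}] in col 8, 6 fits only at r2c8 ⇒ r2c8=6.
Step 13. [r4c5∈{9}] only 9 remains possible at r4c5. So r4c5=9.
Step 14. [r9c3∈{7}] r9c3 has the single candidate 7. So r9c3=7.
Step 15. [r7c3∈{6}] r7c3 has the single candidate 6. So r7c3=6.
Step 16. [r3c1∈{6,8}] 6 has one home in box 1: r3c1, so r3c1=6.
Step 17. [r2c2∈{3,8}] box 1 places 8 nowhere but r2c2, so r2c2=8.
Step 18. [r6c9∈{1}] r6c9 is down to just 1, so r6c9=1.
Step 19. [r2c5∈{5}] r2c5 is down to just 5. So r2c5=5.
Step 20. [r2c3∈{3}] r2c3 has the single candidate 3, so r2c3=3.
Step 21. [r1c3∈{9}] r1c3's peers cover all but 9 ⇒ r1c3=9.
Step 22. [r1c9∈{3,7}] r1c9 is the only open cell in col 9 admitting 3, so r1c9=3.
Step 23. [r1c6∈{7}] nothing but 7 survives at r1c6 ⇒ r1c6=7.
Step 24. [r1c4∈{1}] only 1 remains possible at r1c4 ⇒ r1c4=1.
Step 25. [r1c7∈{8}] r1c7 is down to just 8, so r1c7=8.
Step 26. [r7c6∈{9}] only 9 remains possible at r7c6, so r7c6=9.
Step 27. [r4c1∈{2,7}] 7 has one home in row 4: r4c1, so r4c1=7.
Step 28. [r7c5∈{2}] nothing but 2 survives at r7c5 ⇒ r7c5=2.
Step 29. [r3c4∈{9}] r3c4 has the single candidate 9 ⇒ r3c4=9.
Step 30. [r2c4∈{4}] r2c4 is down to just 4, so r2c4=4.
Step 31. [r5c2∈{6}] r5c2 is down to just 6, so r5c2=6.
Step 32. [r1c5∈{6}] r1c5's peers cover all but 6. So r1c5=6.
Step 33. [r9c2∈{1}] only 1 remains possible at r9c2, so r9c2=1.
Step 34. [r7c4∈{7}] r7c4 is down to just 7. So r7c4=7.
Step 35. [r3c5∈{8}] only 8 remains possible at r3c5, so r3c5=8.
Step 36. [r3c6∈{3}] r3c6 has the single candidate 3. So r3c6=3.
Step 37. [r4c9∈{2}] nothing but 2 survives at r4c9, so r4c9=2.
Step 38. [r8c8∈{7}] r8c8's peers cover all but 7 ⇒ r8c8=7.
Step 39. [r3c7∈{1}] r3c7's peers cover all but 1. So r3c7=1.
Step 40. [r6c7∈{5}] r6c7's peers cover all but 5 ⇒ r6c7=5.
Step 41. [r9c1∈{8}] r9c1's peers cover all but 8. So r9c1=8.
Step 42. [r3c3∈{5}] r3c3 is down to just 5, so r3c3=5.
Step 43. [r5c1∈{2}] r5c1's peers cover all but 2, so r5c1=2.
Step 44. [r7c2∈{4}] only 4 remains possible at r7c2. So r7c2=4.
Step 45. [r8c2∈{3}] nothing but 3 survives at r8c2. So r8c2=3.
Step 46. [r2c9∈{7}] r2c9 has the single candidate 7. So r2c9=7.
Step 47. [r6c8∈{4}] r6c8 has the single candidate 4, so r6c8=4.

Answer: 4 2 9 1 6 7 8 5 3 / 1 8 3 4 5 2 9 6 7 / 6 7 5 9 8 3 1 2 4 / 7 5 4 3 9 1 6 8 2 / 2 6 1 8 4 5 7 3 9 / 3 9 8 2 7 6 5 4 1 / 5 4 6 7 2 9 3 1 8 / 9 3 2 6 1 8 4 7 5 / 8 1 7 5 3 4 2 9 6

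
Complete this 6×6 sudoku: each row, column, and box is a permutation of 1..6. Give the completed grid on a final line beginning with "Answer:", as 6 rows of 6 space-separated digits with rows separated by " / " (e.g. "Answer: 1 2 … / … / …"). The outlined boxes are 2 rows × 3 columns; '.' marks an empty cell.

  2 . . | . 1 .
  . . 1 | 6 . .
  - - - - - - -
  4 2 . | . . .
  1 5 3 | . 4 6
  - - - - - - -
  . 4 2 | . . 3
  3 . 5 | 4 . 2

Step 1. [r5c4∈{1,5}] 1 has one home in row 5: r5c4. So r5c4=1.
Step 2. [r5c5∈{5,6}] r5c5 is the only open cell in row 5 admitting 5, so r5c5=5.
Step 3. [r2c2∈{3}] only 3 remains possible at r2c2, so r2c2=3.
Step 4. [r2c6∈{4,5}] across row 2, 4 lands solely at r2c6. So r2c6=4.
Step 5. [r1c2∈{6}] only 6 remains possible at r1c2 ⇒ r1c2=6.
Step 6. [r1c6∈{5}] r1c6 is down to just 5, so r1c6=5.
Step 7. [r3c5∈{3}] nothing but 3 survives at r3c5 ⇒ r3c5=3.
Step 8. [r3c4∈{5}] nothing but 5 survives at r3c4, so r3c4=5.
Step 9. [r3c6∈{1}] r3c6 is down to just 1. So r3c6=1.
Step 10. [r4c4∈{2}] r4c4's peers cover all but 2. So r4c4=2.
Step 11. [r2c5∈{2}] r2c5's peers cover all but 2. So r2c5=2.
Step 12. [r1c4∈{3}] only 3 remains possible at r1c4. So r1c4=3.
Step 13. [r1c3∈{4}] nothing but 4 survives at r1c3. So r1c3=4.
Step 14. [r3c3∈{6}] r3c3 is down to just 6. So r3c3=6.
Step 15. [r2c1∈{5}] nothing but 5 survives at r2c1, so r2c1=5.
Step 16. [r5c1∈{6}] r5c1 is down to just 6. So r5c1=6.
Step 17. [r6c2∈{1}] r6c2 is down to just 1, so r6c2=1.
Step 18. [r6c5∈{6}] r6c5 is down to just 6, so r6c5=6.

Answer: 2 6 4 3 1 5 / 5 3 1 6 2 4 / 4 2 6 5 3 1 / 1 5 3 2 4 6 / 6 4 2 1 5 3 / 3 1 5 4 6 2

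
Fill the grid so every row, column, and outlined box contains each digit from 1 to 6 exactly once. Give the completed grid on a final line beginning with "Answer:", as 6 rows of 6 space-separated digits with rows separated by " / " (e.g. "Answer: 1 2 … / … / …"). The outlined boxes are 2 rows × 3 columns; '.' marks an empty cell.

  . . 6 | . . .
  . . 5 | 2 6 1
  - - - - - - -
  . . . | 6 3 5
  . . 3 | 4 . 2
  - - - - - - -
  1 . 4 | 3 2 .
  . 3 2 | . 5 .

Step 1. [r1c2∈{1,2,4}] r1c2 is the only open cell in row 1 admitting 1, so r1c2=1.
Step 2. [r1c1∈{2,3,4}] 2 has one home in row 1: r1c1, so r1c1=2.
Step 3. [r6c1∈{6}] nothing but 6 survives at r6c1 ⇒ r6c1=6.
Step 4. [r3c1∈{4}] only 4 remains possible at r3c1 ⇒ r3c1=4.
Step 5. [r1c6∈{3,4}] r1c6 is the only open cell in row 1 admitting 3 ⇒ r1c6=3.
Step 6. [r4c1∈{5}] r4c1's peers cover all but 5. So r4c1=5.
Step 7. [r6c4∈{1}] nothing but 1 survives at r6c4, so r6c4=1.
Step 8. [r6c6∈{4}] r6c6 is down to just 4 ⇒ r6c6=4.
Step 9. [r1c4∈{5}] r1c4 is down to just 5, so r1c4=5.
Step 10. [r3c2∈{2}] r3c2 is down to just 2, so r3c2=2.
Step 11. [r1c5∈{4}] r1c5 is down to just 4. So r1c5=4.
Step 12. [r2c2∈{4}] r2c2 is down to just 4, so r2c2=4.
Step 13. [r4c5∈{1}] only 1 remains possible at r4c5, so r4c5=1.
Step 14. [r3c3∈{1}] only 1 remains possible at r3c3. So r3c3=1.
Step 15. [r5c2∈{5}] r5c2 is down to just 5, so r5c2=5.
Step 16. [r4c2∈{6}] r4c2 is down to just 6. So r4c2=6.
Step 17. [r2c1∈{3}] only 3 remains possible at r2c1 ⇒ r2c1=3.
Step 18. [r5c6∈{6}] only 6 remains possible at r5c6. So r5c6=6.

Answer: 2 1 6 5 4 3 / 3 4 5 2 6 1 / 4 2 1 6 3 5 / 5 6 3 4 1 2 / 1 5 4 3 2 6 / 6 3 2 1 5 4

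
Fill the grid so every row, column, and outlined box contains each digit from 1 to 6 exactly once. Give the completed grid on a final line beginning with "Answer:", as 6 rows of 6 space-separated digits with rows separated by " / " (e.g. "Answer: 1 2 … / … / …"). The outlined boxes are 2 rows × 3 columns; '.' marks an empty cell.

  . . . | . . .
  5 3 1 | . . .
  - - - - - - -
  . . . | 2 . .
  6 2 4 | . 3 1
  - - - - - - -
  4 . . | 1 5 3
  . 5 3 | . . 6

Step 1. [r1c1∈{2}] nothing but 2 survives at r1c1. So r1c1=2.
Step 2. [r1c2∈{4,6}] 4 has one home in col 2: r1c2, so r1c2=4.
Step 3. [r3c5∈{4,6}] 6 has one home in row 3: r3c5, so r3c5=6.
Step 4. [r6c5∈{2,4}] in row 6, 2 fits only at r6c5, so r6c5=2.
Step 5. [r3c6∈{4,5}] 4 has one home in row 3: r3c6. So r3c6=4.
Step 6. [r1c4∈{3,5,6}] r1c4 is the only open cell in row 1 admitting 3 ⇒ r1c4=3.
Step 7. [r1c3∈{6}] r1c3 is down to just 6. So r1c3=6.
Step 8. [r2c5∈{4}] r2c5's peers cover all but 4 ⇒ r2c5=4.
Step 9. [r3c2∈{1}] nothing but 1 survives at r3c2 ⇒ r3c2=1.
Step 10. [r4c4∈{5}] nothing but 5 survives at r4c4, so r4c4=5.
Step 11. [r1c6∈{5}] r1c6 has the single candidate 5 ⇒ r1c6=5.
Step 12. [r5c2∈{6}] r5c2's peers cover all but 6. So r5c2=6.
Step 13. [r6c1∈{1}] r6c1's peers cover all but 1 ⇒ r6c1=1.
Step 14. [r1c5∈{1}] nothing but 1 survives at r1c5. So r1c5=1.
Step 15. [r5c3∈{2}] only 2 remains possible at r5c3. So r5c3=2.
Step 16. [r6c4∈{4}] r6c4 has the single candidate 4, so r6c4=4.
Step 17. [r3c3∈{5}] only 5 remains possible at r3c3 ⇒ r3c3=5.
Step 18. [r3c1∈{3}] r3c1 has the single candidate 3 ⇒ r3c1=3.
Step 19. [r2c4∈{6}] r2c4 has the single candidate 6 ⇒ r2c4=6.
Step 20. [r2c6∈{2}] nothing but 2 survives at r2c6, so r2c6=2.

Answer: 2 4 6 3 1 5 / 5 3 1 6 4 2 / 3 1 5 2 6 4 / 6 2 4 5 3 1 / 4 6 2 1 5 3 / 1 5 3 4 2 6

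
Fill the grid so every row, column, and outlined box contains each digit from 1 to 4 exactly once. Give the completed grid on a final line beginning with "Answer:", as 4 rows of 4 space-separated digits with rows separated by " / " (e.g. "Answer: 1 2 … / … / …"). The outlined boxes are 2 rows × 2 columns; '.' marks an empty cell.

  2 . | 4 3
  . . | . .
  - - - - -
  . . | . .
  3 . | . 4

Step 1. [r1c2∈{1}] r1c2 has the single candidate 1. So r1c2=1.
Step 2. [r4c3∈{1,2}] r4c3 is the only open cell in row 4 admitting 1 ⇒ r4c3=1.
Step 3. [r3c4∈{2}] r3c4 is down to just 2, so r3c4=2.
Step 4. [r3c2∈{4}] r3c2's peers cover all but 4. So r3c2=4.
Step 5. [r2c2∈{3}] only 3 remains possible at r2c2 ⇒ r2c2=3.
Step 6. [r2c1∈{4}] only 4 remains possible at r2c1. So r2c1=4.
Step 7. [r4c2∈{2}] r4c2's peers cover all but 2 ⇒ r4c2=2.
Step 8. [r2c3∈{2}] only 2 remains possible at r2c3, so r2c3=2.
Step 9. [r3c3∈{3}] r3c3 has the single candidate 3 ⇒ r3c3=3.
Step 10. [r2c4∈{1}] r2c4 has the single candidate 1, so r2c4=1.
Step 11. [r3c1∈{1}] r3c1's peers cover all but 1. So r3c1=1.

Answer: 2 1 4 3 / 4 3 2 1 / 1 4 3 2 / 3 2 1 4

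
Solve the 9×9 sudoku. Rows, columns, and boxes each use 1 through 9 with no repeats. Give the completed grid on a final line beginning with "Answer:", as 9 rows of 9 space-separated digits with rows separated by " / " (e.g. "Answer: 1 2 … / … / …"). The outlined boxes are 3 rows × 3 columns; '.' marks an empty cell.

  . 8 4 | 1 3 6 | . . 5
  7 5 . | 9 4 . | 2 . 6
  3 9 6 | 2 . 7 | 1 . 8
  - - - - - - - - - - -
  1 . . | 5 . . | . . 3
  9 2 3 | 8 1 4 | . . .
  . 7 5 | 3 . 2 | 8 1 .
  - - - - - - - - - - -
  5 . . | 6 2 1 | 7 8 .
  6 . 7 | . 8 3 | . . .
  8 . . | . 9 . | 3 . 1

Step 1. [r4c8∈{2,4,6,7,9}] in row 4, 2 fits only at r4c8. So r4c8=2.
Step 2. [r8c4∈{4}] r8c4 is down to just 4, so r8c4=4.
Step 3. [r6c9∈{4,9}] r6c9 is the only open cell in row 6 admitting 9. So r6c9=9.
Step 4. [r9c2∈{4}] r9c2 has the single candidate 4. So r9c2=4.
Step 5. [r9c8∈{5,6}] r9c8 is the only open cell in row 9 admitting 6, so r9c8=6.
Step 6. [r5c7∈{5,6}] r5c7 is the only open cell in row 5 admitting 6. So r5c7=6.
Step 7. [r1c7∈{9}] only 9 remains possible at r1c7 ⇒ r1c7=9.
Step 8. [r5c8∈{5,7}] r5c8 is the only open cell in row 5 admitting 5 ⇒ r5c8=5.
Step 9. [r6c5∈{6}] only 6 remains possible at r6c5 ⇒ r6c5=6.
Step 10. [r2c3∈{1}] only 1 remains possible at r2c3 ⇒ r2c3=1.
Step 11. [r9c6∈{5}] nothing but 5 survives at r9c6. So r9c6=5.
Step 12. [r2c6∈{8}] only 8 remains possible at r2c6 ⇒ r2c6=8.
Step 13. [r9c3∈{2}] nothing but 2 survives at r9c3 ⇒ r9c3=2.
Step 14. [r4c2∈{6}] nothing but 6 survives at r4c2, so r4c2=6.
Step 15. [r7c2∈{3}] r7c2 has the single candidate 3 ⇒ r7c2=3.
Step 16. [r3c5∈{5}] r3c5 is down to just 5 ⇒ r3c5=5.
Step 17. [r5c9∈{7}] r5c9's peers cover all but 7. So r5c9=7.
Step 18. [r7c3∈{9}] only 9 remains possible at r7c3. So r7c3=9.
Step 19. [r7c9∈{4}] r7c9's peers cover all but 4. So r7c9=4.
Step 20. [r8c2∈{1}] nothing but 1 survives at r8c2. So r8c2=1.
Step 21. [r4c6∈{9}] r4c6 has the single candidate 9, so r4c6=9.
Step 22. [r4c5∈{7}] r4c5 is down to just 7, so r4c5=7.
Step 23. [r2c8∈{3}] r2c8's peers cover all but 3, so r2c8=3.
Step 24. [r1c1∈{2}] nothing but 2 survives at r1c1, so r1c1=2.
Step 25. [r4c7∈{4}] only 4 remains possible at r4c7 ⇒ r4c7=4.
Step 26. [r8c8∈{9}] r8c8's peers cover all but 9. So r8c8=9.
Step 27. [r4c3∈{8}] only 8 remains possible at r4c3. So r4c3=8.
Step 28. [r1c8∈{7}] r1c8 has the single candidate 7. So r1c8=7.
Step 29. [r8c9∈{2}] nothing but 2 survives at r8c9. So r8c9=2.
Step 30. [r6c1∈{4}] r6c1's peers cover all but 4, so r6c1=4.
Step 31. [r8c7∈{5}] nothing but 5 survives at r8c7. So r8c7=5.
Step 32. [r9c4∈{7}] nothing but 7 survives at r9c4 ⇒ r9c4=7.
Step 33. [r3c8∈{4}] r3c8's peers cover all but 4. So r3c8=4.

Answer: 2 8 4 1 3 6 9 7 5 / 7 5 1 9 4 8 2 3 6 / 3 9 6 2 5 7 1 4 8 / 1 6 8 5 7 9 4 2 3 / 9 2 3 8 1 4 6 5 7 / 4 7 5 3 6 2 8 1 9 / 5 3 9 6 2 1 7 8 4 / 6 1 7 4 8 3 5 9 2 / 8 4 2 7 9 5 3 6 1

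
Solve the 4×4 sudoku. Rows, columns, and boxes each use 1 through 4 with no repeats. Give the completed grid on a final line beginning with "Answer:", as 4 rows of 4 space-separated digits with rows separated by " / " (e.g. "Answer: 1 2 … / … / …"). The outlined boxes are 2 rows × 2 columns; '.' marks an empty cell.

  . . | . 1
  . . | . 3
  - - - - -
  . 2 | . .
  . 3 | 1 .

Step 1. [r1c2∈{4}] r1c2 has the single candidate 4 ⇒ r1c2=4.
Step 2. [r3c4∈{4}] r3c4 is down to just 4 ⇒ r3c4=4.
Step 3. [r1c3∈{2}] r1c3 has the single candidate 2, so r1c3=2.
Step 4. [r2c1∈{1,2}] 2 has one home in row 2: r2c1. So r2c1=2.
Step 5. [r4c4∈{2}] nothing but 2 survives at r4c4, so r4c4=2.
Step 6. [r4c1∈{4}] r4c1 has the single candidate 4. So r4c1=4.
Step 7. [r3c3∈{3}] nothing but 3 survives at r3c3. So r3c3=3.
Step 8. [r1c1∈{3}] nothing but 3 survives at r1c1, so r1c1=3.
Step 9. [r2c3∈{4}] nothing but 4 survives at r2c3. So r2c3=4.
Step 10. [r2c2∈{1}] r2c2 has the single candidate 1. So r2c2=1.
Step 11. [r3c1∈{1}] r3c1 has the single candidate 1 ⇒ r3c1=1.

Answer: 3 4 2 1 / 2 1 4 3 / 1 2 3 4 / 4 3 1 2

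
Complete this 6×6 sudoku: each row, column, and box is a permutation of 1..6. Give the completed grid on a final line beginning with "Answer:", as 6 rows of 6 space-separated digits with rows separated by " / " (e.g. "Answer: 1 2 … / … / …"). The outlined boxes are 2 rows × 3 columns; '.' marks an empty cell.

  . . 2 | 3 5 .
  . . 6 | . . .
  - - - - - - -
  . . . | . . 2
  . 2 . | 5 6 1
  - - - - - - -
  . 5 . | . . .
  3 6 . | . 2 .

Step 1. [r4c1∈{4}] nothing but 4 survives at r4c1. So r4c1=4.
Step 2. [r2c6∈{4}] nothing but 4 survives at r2c6, so r2c6=4.
Step 3. [r1c1∈{1}] nothing but 1 survives at r1c1, so r1c1=1.
Step 4. [r3c5∈{3,4}] 3 has one home in box 4: r3c5. So r3c5=3.
Step 5. [r5c5∈{1,4}] r5c5 is the only open cell in col 5 admitting 4. So r5c5=4.
Step 6. [r6c4∈{1}] r6c4 is down to just 1. So r6c4=1.
Step 7. [r3c3∈{1,5}] r3c3 is the only open cell in col 3 admitting 5. So r3c3=5.
Step 8. [r1c6∈{6}] r1c6 has the single candidate 6. So r1c6=6.
Step 9. [r6c6∈{5}] only 5 remains possible at r6c6. So r6c6=5.
Step 10. [r2c4∈{2}] r2c4's peers cover all but 2, so r2c4=2.
Step 11. [r5c6∈{3}] r5c6's peers cover all but 3 ⇒ r5c6=3.
Step 12. [r2c1∈{5}] nothing but 5 survives at r2c1. So r2c1=5.
Step 13. [r1c2∈{4}] r1c2 is down to just 4. So r1c2=4.
Step 14. [r5c4∈{6}] only 6 remains possible at r5c4. So r5c4=6.
Step 15. [r4c3∈{3}] r4c3's peers cover all but 3. So r4c3=3.
Step 16. [r2c2∈{3}] r2c2's peers cover all but 3. So r2c2=3.
Step 17. [r3c1∈{6}] nothing but 6 survives at r3c1 ⇒ r3c1=6.
Step 18. [r5c1∈{2}] only 2 remains possible at r5c1, so r5c1=2.
Step 19. [r2c5∈{1}] nothing but 1 survives at r2c5. So r2c5=1.
Step 20. [r3c2∈{1}] r3c2's peers cover all but 1 ⇒ r3c2=1.
Step 21. [r6c3∈{4}] nothing but 4 survives at r6c3 ⇒ r6c3=4.
Step 22. [r3c4∈{4}] r3c4 is down to just 4. So r3c4=4.
Step 23. [r5c3∈{1}] r5c3's peers cover all but 1. So r5c3=1.

Answer: 1 4 2 3 5 6 / 5 3 6 2 1 4 / 6 1 5 4 3 2 / 4 2 3 5 6 1 / 2 5 1 6 4 3 / 3 6 4 1 2 5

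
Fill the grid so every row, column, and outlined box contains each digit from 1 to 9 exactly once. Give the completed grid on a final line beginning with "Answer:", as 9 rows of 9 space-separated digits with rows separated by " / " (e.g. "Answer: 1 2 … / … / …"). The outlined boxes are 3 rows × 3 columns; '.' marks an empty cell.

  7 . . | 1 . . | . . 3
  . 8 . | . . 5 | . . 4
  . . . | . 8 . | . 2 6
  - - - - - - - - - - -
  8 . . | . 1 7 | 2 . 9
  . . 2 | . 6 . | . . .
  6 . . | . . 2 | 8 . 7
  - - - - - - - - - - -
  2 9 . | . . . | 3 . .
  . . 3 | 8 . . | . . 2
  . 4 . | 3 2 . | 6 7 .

Step 1. [r7c3∈{1,5,6,7,8}] r7c3 is the only open cell in col 3 admitting 7. So r7c3=7.
Step 2. [r9c6∈{1,9}] r9c6 is the only open cell in row 9 admitting 9 ⇒ r9c6=9.
Step 3. [r8c2∈{1,5,6}] 6 has one home in box 7: r8c2. So r8c2=6.
Step 4. [r8c5∈{4,5,7}] row 8 places 7 nowhere but r8c5 ⇒ r8c5=7.
Step 5. [r5c2∈{1,3,5,7}] 7 has one home in row 5: r5c2. So r5c2=7.
Step 6. [r1c8∈{5,8,9}] in row 1, 8 fits only at r1c8, so r1c8=8.
Step 7. [r7c9∈{1,5,8}] row 7 places 8 nowhere but r7c9. So r7c9=8.
Step 8. [r2c4∈{2,6,7,9}] row 2 places 2 nowhere but r2c4, so r2c4=2.
Step 9. [r2c7∈{1,7,9}] r2c7 is the only open cell in row 2 admitting 7, so r2c7=7.
Step 10. [r4c8∈{3,4,5,6}] 6 has one home in row 4: r4c8, so r4c8=6.
Step 11. [r4c2∈{3,5}] in row 4, 3 fits only at r4c2, so r4c2=3.
Step 12. [r2c3∈{1,6,9}] 6 has one home in row 2: r2c3, so r2c3=6.
Step 13. [r7c4∈{4,5,6}] r7c4 is the only open cell in col 4 admitting 6. So r7c4=6.
Step 14. [r7c5∈{4,5}] across box 8, 5 lands solely at r7c5, so r7c5=5.
Step 15. [r5c6∈{3,4,8}] row 5 places 8 nowhere but r5c6. So r5c6=8.
Step 16. [r5c8∈{1,3,4,5}] 3 has one home in row 5: r5c8. So r5c8=3.
Step 17. [r6c5∈{3,4,9}] 3 has one home in row 6: r6c5 ⇒ r6c5=3.
Step 18. [r1c5∈{4,9}] 4 has one home in col 5: r1c5, so r1c5=4.
Step 19. [r2c1∈{1,3,9}] 3 has one home in row 2: r2c1, so r2c1=3.
Step 20. [r2c8∈{1,9}] row 2 places 1 nowhere but r2c8, so r2c8=1.
Step 21. [r7c8∈{4}] r7c8 has the single candidate 4 ⇒ r7c8=4.
Step 22. [r6c8∈{5}] only 5 remains possible at r6c8 ⇒ r6c8=5.
Step 23. [r9c9∈{1,5}] 5 has one home in col 9: r9c9. So r9c9=5.
Step 24. [r9c1∈{1}] r9c1 is down to just 1. So r9c1=1.
Step 25. [r5c7∈{1,4}] r5c7 is the only open cell in col 7 admitting 4 ⇒ r5c7=4.
Step 26. [r3c1∈{4,5,9}] r3c1 is the only open cell in col 1 admitting 4, so r3c1=4.
Step 27. [r5c1∈{5,9}] in col 1, 9 fits only at r5c1. So r5c1=9.
Step 28. [r4c3∈{4,5}] r4c3 is the only open cell in box 4 admitting 5. So r4c3=5.
Step 29. [r1c3∈{9}] r1c3 is down to just 9. So r1c3=9.
Step 30. [r3c7∈{5,9}] box 3 places 9 nowhere but r3c7. So r3c7=9.
Step 31. [r6c3∈{1,4}] 4 has one home in col 3: r6c3 ⇒ r6c3=4.
Step 32. [r3c2∈{1,5}] row 3 places 5 nowhere but r3c2 ⇒ r3c2=5.
Step 33. [r7c6∈{1}] r7c6's peers cover all but 1 ⇒ r7c6=1.
Step 34. [r5c4∈{5}] nothing but 5 survives at r5c4 ⇒ r5c4=5.
Step 35. [r1c6∈{6}] only 6 remains possible at r1c6. So r1c6=6.
Step 36. [r1c7∈{5}] only 5 remains possible at r1c7, so r1c7=5.
Step 37. [r8c1∈{5}] r8c1's peers cover all but 5. So r8c1=5.
Step 38. [r5c9∈{1}] r5c9's peers cover all but 1, so r5c9=1.
Step 39. [r6c2∈{1}] nothing but 1 survives at r6c2 ⇒ r6c2=1.
Step 40. [r9c3∈{8}] nothing but 8 survives at r9c3 ⇒ r9c3=8.
Step 41. [r2c5∈{9}] r2c5 is down to just 9, so r2c5=9.
Step 42. [r8c8∈{9}] only 9 remains possible at r8c8, so r8c8=9.
Step 43. [r4c4∈{4}] nothing but 4 survives at r4c4 ⇒ r4c4=4.
Step 44. [r8c7∈{1}] nothing but 1 survives at r8c7. So r8c7=1.
Step 45. [r3c4∈{7}] r3c4 is down to just 7. So r3c4=7.
Step 46. [r8c6∈{4}] r8c6 has the single candidate 4, so r8c6=4.
Step 47. [r3c6∈{3}] r3c6's peers cover all but 3 ⇒ r3c6=3.
Step 48. [r6c4∈{9}] nothing but 9 survives at r6c4, so r6c4=9.
Step 49. [r3c3∈{1}] only 1 remains possible at r3c3, so r3c3=1.
Step 50. [r1c2∈{2}] r1c2 has the single candidate 2. So r1c2=2.

Answer: 7 2 9 1 4 6 5 8 3 / 3 8 6 2 9 5 7 1 4 / 4 5 1 7 8 3 9 2 6 / 8 3 5 4 1 7 2 6 9 / 9 7 2 5 6 8 4 3 1 / 6 1 4 9 3 2 8 5 7 / 2 9 7 6 5 1 3 4 8 / 5 6 3 8 7 4 1 9 2 / 1 4 8 3 2 9 6 7 5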